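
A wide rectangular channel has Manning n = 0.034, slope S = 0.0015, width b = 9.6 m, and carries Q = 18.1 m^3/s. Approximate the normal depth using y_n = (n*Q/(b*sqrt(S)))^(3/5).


We use the wide-channel approximation y_n = (n*Q/(b*sqrt(S)))^(3/5).
sqrt(S) = sqrt(0.0015) = 0.03873.
Numerator: n*Q = 0.034 * 18.1 = 0.6154.
Denominator: b*sqrt(S) = 9.6 * 0.03873 = 0.371808.
arg = 1.6552.
y_n = 1.6552^(3/5) = 1.353 m.

1.353


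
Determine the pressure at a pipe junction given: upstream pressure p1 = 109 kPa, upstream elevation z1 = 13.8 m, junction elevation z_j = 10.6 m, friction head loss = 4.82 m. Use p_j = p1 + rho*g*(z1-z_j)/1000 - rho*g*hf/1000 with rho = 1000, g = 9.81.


Junction pressure: p_j = p1 + rho*g*(z1 - z_j)/1000 - rho*g*hf/1000.
Elevation term = 1000*9.81*(13.8 - 10.6)/1000 = 31.392 kPa.
Friction term = 1000*9.81*4.82/1000 = 47.284 kPa.
p_j = 109 + 31.392 - 47.284 = 93.11 kPa.

93.11


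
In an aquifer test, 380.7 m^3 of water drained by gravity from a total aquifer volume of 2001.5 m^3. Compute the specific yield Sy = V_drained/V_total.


Specific yield Sy = Volume drained / Total volume.
Sy = 380.7 / 2001.5
   = 0.1902.

0.1902


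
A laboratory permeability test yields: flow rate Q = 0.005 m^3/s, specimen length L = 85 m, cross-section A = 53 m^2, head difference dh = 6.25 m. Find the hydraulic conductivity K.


From K = Q*L / (A*dh):
Numerator: Q*L = 0.005 * 85 = 0.425.
Denominator: A*dh = 53 * 6.25 = 331.25.
K = 0.425 / 331.25 = 0.001283 m/s.

0.001283


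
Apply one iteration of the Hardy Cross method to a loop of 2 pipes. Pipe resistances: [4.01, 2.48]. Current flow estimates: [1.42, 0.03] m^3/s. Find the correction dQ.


Numerator terms (r*Q*|Q|): 4.01*1.42*|1.42| = 8.0858; 2.48*0.03*|0.03| = 0.0022.
Sum of numerator = 8.088.
Denominator terms (r*|Q|): 4.01*|1.42| = 5.6942; 2.48*|0.03| = 0.0744.
2 * sum of denominator = 2 * 5.7686 = 11.5372.
dQ = -8.088 / 11.5372 = -0.701 m^3/s.

-0.701


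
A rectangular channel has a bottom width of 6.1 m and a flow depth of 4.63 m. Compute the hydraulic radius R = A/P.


For a rectangular section:
Flow area A = b * y = 6.1 * 4.63 = 28.24 m^2.
Wetted perimeter P = b + 2y = 6.1 + 2*4.63 = 15.36 m.
Hydraulic radius R = A/P = 28.24 / 15.36 = 1.8387 m.

1.8387


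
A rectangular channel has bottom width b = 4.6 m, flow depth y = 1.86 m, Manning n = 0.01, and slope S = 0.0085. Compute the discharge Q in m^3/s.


For a rectangular channel, the cross-sectional area A = b * y = 4.6 * 1.86 = 8.56 m^2.
The wetted perimeter P = b + 2y = 4.6 + 2*1.86 = 8.32 m.
Hydraulic radius R = A/P = 8.56/8.32 = 1.0284 m.
Velocity V = (1/n)*R^(2/3)*S^(1/2) = (1/0.01)*1.0284^(2/3)*0.0085^(1/2) = 9.3931 m/s.
Discharge Q = A * V = 8.56 * 9.3931 = 80.367 m^3/s.

80.367


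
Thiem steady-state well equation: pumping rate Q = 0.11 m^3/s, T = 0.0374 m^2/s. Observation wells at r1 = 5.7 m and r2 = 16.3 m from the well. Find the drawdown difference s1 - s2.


Thiem equation: s1 - s2 = Q/(2*pi*T) * ln(r2/r1).
ln(r2/r1) = ln(16.3/5.7) = 1.0507.
Q/(2*pi*T) = 0.11 / (2*pi*0.0374) = 0.11 / 0.235 = 0.4681.
s1 - s2 = 0.4681 * 1.0507 = 0.4918 m.

0.4918


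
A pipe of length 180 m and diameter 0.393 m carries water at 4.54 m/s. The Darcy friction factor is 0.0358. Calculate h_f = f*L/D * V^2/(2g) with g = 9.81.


Darcy-Weisbach equation: h_f = f * (L/D) * V^2/(2g).
f * L/D = 0.0358 * 180/0.393 = 16.3969.
V^2/(2g) = 4.54^2 / (2*9.81) = 20.6116 / 19.62 = 1.0505 m.
h_f = 16.3969 * 1.0505 = 17.226 m.

17.226


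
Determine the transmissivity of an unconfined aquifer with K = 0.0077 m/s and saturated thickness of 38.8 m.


Transmissivity is defined as T = K * h.
T = 0.0077 * 38.8
  = 0.2988 m^2/s.

0.2988


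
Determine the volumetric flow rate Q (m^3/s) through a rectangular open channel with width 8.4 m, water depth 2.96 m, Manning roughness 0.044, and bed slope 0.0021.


For a rectangular channel, the cross-sectional area A = b * y = 8.4 * 2.96 = 24.86 m^2.
The wetted perimeter P = b + 2y = 8.4 + 2*2.96 = 14.32 m.
Hydraulic radius R = A/P = 24.86/14.32 = 1.7363 m.
Velocity V = (1/n)*R^(2/3)*S^(1/2) = (1/0.044)*1.7363^(2/3)*0.0021^(1/2) = 1.5046 m/s.
Discharge Q = A * V = 24.86 * 1.5046 = 37.409 m^3/s.

37.409


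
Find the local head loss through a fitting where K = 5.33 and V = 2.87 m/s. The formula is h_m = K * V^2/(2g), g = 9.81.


Minor loss formula: h_m = K * V^2/(2g).
V^2 = 2.87^2 = 8.2369.
V^2/(2g) = 8.2369 / 19.62 = 0.4198 m.
h_m = 5.33 * 0.4198 = 2.2376 m.

2.2376


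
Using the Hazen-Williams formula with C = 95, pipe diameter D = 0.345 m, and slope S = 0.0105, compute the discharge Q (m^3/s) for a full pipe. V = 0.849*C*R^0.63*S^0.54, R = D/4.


For a full circular pipe, R = D/4 = 0.345/4 = 0.0862 m.
V = 0.849 * 95 * 0.0862^0.63 * 0.0105^0.54
  = 0.849 * 95 * 0.213564 * 0.085397
  = 1.471 m/s.
Pipe area A = pi*D^2/4 = pi*0.345^2/4 = 0.0935 m^2.
Q = A * V = 0.0935 * 1.471 = 0.1375 m^3/s.

0.1375


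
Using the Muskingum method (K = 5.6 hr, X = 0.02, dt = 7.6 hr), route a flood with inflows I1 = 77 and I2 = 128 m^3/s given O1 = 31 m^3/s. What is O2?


Muskingum coefficients:
denom = 2*K*(1-X) + dt = 2*5.6*(1-0.02) + 7.6 = 18.576.
C0 = (dt - 2*K*X)/denom = (7.6 - 2*5.6*0.02)/18.576 = 0.3971.
C1 = (dt + 2*K*X)/denom = (7.6 + 2*5.6*0.02)/18.576 = 0.4212.
C2 = (2*K*(1-X) - dt)/denom = 0.1817.
O2 = C0*I2 + C1*I1 + C2*O1
   = 0.3971*128 + 0.4212*77 + 0.1817*31
   = 88.89 m^3/s.

88.89


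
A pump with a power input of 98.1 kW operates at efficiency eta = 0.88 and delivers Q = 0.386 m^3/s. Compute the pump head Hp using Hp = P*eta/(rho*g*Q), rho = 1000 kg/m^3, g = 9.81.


Pump head formula: Hp = P * eta / (rho * g * Q).
Numerator: P * eta = 98.1 * 1000 * 0.88 = 86328.0 W.
Denominator: rho * g * Q = 1000 * 9.81 * 0.386 = 3786.66.
Hp = 86328.0 / 3786.66 = 22.8 m.

22.8


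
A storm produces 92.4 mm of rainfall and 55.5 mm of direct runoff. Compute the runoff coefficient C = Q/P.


The runoff coefficient C = runoff depth / rainfall depth.
C = 55.5 / 92.4
  = 0.6006.

0.6006


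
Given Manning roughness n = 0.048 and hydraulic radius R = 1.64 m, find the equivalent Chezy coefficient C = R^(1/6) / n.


The Chezy coefficient relates to Manning's n through C = R^(1/6) / n.
R^(1/6) = 1.64^(1/6) = 1.085944.
C = 1.085944 / 0.048 = 22.62 m^(1/2)/s.

22.62


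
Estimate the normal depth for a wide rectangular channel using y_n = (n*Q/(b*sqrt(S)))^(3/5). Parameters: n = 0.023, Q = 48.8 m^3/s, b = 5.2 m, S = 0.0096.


We use the wide-channel approximation y_n = (n*Q/(b*sqrt(S)))^(3/5).
sqrt(S) = sqrt(0.0096) = 0.09798.
Numerator: n*Q = 0.023 * 48.8 = 1.1224.
Denominator: b*sqrt(S) = 5.2 * 0.09798 = 0.509496.
arg = 2.203.
y_n = 2.203^(3/5) = 1.6062 m.

1.6062


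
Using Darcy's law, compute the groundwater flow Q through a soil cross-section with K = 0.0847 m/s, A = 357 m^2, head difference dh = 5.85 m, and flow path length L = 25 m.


Darcy's law: Q = K * A * i, where i = dh/L.
Hydraulic gradient i = 5.85 / 25 = 0.234.
Q = 0.0847 * 357 * 0.234
  = 7.0757 m^3/s.

7.0757


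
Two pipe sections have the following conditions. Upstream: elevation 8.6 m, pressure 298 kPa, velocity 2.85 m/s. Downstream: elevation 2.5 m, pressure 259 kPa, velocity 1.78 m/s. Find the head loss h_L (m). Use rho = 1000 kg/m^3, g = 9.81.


Total head at each section: H = z + p/(rho*g) + V^2/(2g).
H1 = 8.6 + 298*1000/(1000*9.81) + 2.85^2/(2*9.81)
   = 8.6 + 30.377 + 0.414
   = 39.391 m.
H2 = 2.5 + 259*1000/(1000*9.81) + 1.78^2/(2*9.81)
   = 2.5 + 26.402 + 0.1615
   = 29.063 m.
h_L = H1 - H2 = 39.391 - 29.063 = 10.328 m.

10.328


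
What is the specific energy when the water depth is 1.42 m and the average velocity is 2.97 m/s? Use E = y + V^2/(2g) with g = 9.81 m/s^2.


Specific energy E = y + V^2/(2g).
Velocity head = V^2/(2g) = 2.97^2 / (2*9.81) = 8.8209 / 19.62 = 0.4496 m.
E = 1.42 + 0.4496 = 1.8696 m.

1.8696


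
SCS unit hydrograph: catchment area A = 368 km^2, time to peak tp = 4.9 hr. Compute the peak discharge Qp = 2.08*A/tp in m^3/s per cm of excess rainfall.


SCS formula: Qp = 2.08 * A / tp.
Qp = 2.08 * 368 / 4.9
   = 765.44 / 4.9
   = 156.21 m^3/s per cm.

156.21


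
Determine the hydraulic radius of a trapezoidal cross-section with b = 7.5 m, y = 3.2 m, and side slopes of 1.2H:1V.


For a trapezoidal section with side slope z:
A = (b + z*y)*y = (7.5 + 1.2*3.2)*3.2 = 36.288 m^2.
P = b + 2*y*sqrt(1 + z^2) = 7.5 + 2*3.2*sqrt(1 + 1.2^2) = 17.497 m.
R = A/P = 36.288 / 17.497 = 2.0739 m.

2.0739


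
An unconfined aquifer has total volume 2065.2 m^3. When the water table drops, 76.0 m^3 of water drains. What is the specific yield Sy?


Specific yield Sy = Volume drained / Total volume.
Sy = 76.0 / 2065.2
   = 0.0368.

0.0368


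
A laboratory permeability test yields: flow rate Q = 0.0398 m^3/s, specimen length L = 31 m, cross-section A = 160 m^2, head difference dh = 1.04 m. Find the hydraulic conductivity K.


From K = Q*L / (A*dh):
Numerator: Q*L = 0.0398 * 31 = 1.2338.
Denominator: A*dh = 160 * 1.04 = 166.4.
K = 1.2338 / 166.4 = 0.007415 m/s.

0.007415


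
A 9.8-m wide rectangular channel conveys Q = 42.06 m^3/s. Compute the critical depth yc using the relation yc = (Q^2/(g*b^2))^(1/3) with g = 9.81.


Using yc = (Q^2 / (g * b^2))^(1/3):
Q^2 = 42.06^2 = 1769.04.
g * b^2 = 9.81 * 9.8^2 = 9.81 * 96.04 = 942.15.
Q^2 / (g*b^2) = 1769.04 / 942.15 = 1.8777.
yc = 1.8777^(1/3) = 1.2337 m.

1.2337


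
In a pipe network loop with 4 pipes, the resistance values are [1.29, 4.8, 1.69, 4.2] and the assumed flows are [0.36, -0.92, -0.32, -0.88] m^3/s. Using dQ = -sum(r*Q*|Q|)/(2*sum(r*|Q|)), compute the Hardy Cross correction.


Numerator terms (r*Q*|Q|): 1.29*0.36*|0.36| = 0.1672; 4.8*-0.92*|-0.92| = -4.0627; 1.69*-0.32*|-0.32| = -0.1731; 4.2*-0.88*|-0.88| = -3.2525.
Sum of numerator = -7.3211.
Denominator terms (r*|Q|): 1.29*|0.36| = 0.4644; 4.8*|-0.92| = 4.416; 1.69*|-0.32| = 0.5408; 4.2*|-0.88| = 3.696.
2 * sum of denominator = 2 * 9.1172 = 18.2344.
dQ = --7.3211 / 18.2344 = 0.4015 m^3/s.

0.4015


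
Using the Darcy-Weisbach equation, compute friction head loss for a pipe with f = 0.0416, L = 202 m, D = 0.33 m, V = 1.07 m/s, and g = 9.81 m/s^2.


Darcy-Weisbach equation: h_f = f * (L/D) * V^2/(2g).
f * L/D = 0.0416 * 202/0.33 = 25.4642.
V^2/(2g) = 1.07^2 / (2*9.81) = 1.1449 / 19.62 = 0.0584 m.
h_f = 25.4642 * 0.0584 = 1.486 m.

1.486


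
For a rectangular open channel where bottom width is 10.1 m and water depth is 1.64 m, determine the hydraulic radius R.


For a rectangular section:
Flow area A = b * y = 10.1 * 1.64 = 16.56 m^2.
Wetted perimeter P = b + 2y = 10.1 + 2*1.64 = 13.38 m.
Hydraulic radius R = A/P = 16.56 / 13.38 = 1.238 m.

1.238


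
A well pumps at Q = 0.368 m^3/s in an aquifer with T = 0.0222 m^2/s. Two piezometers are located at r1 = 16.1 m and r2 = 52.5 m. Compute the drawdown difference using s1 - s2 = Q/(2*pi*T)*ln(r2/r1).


Thiem equation: s1 - s2 = Q/(2*pi*T) * ln(r2/r1).
ln(r2/r1) = ln(52.5/16.1) = 1.182.
Q/(2*pi*T) = 0.368 / (2*pi*0.0222) = 0.368 / 0.1395 = 2.6382.
s1 - s2 = 2.6382 * 1.182 = 3.1184 m.

3.1184


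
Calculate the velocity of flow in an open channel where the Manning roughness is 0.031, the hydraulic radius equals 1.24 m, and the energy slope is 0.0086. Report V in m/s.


Manning's equation gives V = (1/n) * R^(2/3) * S^(1/2).
First, compute R^(2/3) = 1.24^(2/3) = 1.1542.
Next, S^(1/2) = 0.0086^(1/2) = 0.092736.
Then 1/n = 1/0.031 = 32.26.
V = 32.26 * 1.1542 * 0.092736 = 3.4528 m/s.

3.4528


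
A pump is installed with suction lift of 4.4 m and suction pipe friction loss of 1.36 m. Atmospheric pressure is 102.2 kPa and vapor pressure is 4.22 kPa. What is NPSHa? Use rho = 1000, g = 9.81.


NPSHa = p_atm/(rho*g) - z_s - hf_s - p_vap/(rho*g).
p_atm/(rho*g) = 102.2*1000 / (1000*9.81) = 10.418 m.
p_vap/(rho*g) = 4.22*1000 / (1000*9.81) = 0.43 m.
NPSHa = 10.418 - 4.4 - 1.36 - 0.43
      = 4.23 m.

4.23


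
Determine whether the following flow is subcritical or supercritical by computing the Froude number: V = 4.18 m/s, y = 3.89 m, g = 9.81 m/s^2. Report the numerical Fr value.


The Froude number is defined as Fr = V / sqrt(g*y).
g*y = 9.81 * 3.89 = 38.1609.
sqrt(g*y) = sqrt(38.1609) = 6.1775.
Fr = 4.18 / 6.1775 = 0.6767.
Since Fr < 1, the flow is subcritical.

0.6767


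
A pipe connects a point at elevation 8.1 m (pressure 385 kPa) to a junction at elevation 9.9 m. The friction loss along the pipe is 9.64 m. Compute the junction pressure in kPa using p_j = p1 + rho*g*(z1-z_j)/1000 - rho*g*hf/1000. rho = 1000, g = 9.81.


Junction pressure: p_j = p1 + rho*g*(z1 - z_j)/1000 - rho*g*hf/1000.
Elevation term = 1000*9.81*(8.1 - 9.9)/1000 = -17.658 kPa.
Friction term = 1000*9.81*9.64/1000 = 94.568 kPa.
p_j = 385 + -17.658 - 94.568 = 272.77 kPa.

272.77


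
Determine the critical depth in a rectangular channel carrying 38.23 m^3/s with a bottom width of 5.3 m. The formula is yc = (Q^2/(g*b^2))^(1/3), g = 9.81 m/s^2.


Using yc = (Q^2 / (g * b^2))^(1/3):
Q^2 = 38.23^2 = 1461.53.
g * b^2 = 9.81 * 5.3^2 = 9.81 * 28.09 = 275.56.
Q^2 / (g*b^2) = 1461.53 / 275.56 = 5.3039.
yc = 5.3039^(1/3) = 1.7439 m.

1.7439


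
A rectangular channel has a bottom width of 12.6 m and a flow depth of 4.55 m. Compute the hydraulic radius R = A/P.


For a rectangular section:
Flow area A = b * y = 12.6 * 4.55 = 57.33 m^2.
Wetted perimeter P = b + 2y = 12.6 + 2*4.55 = 21.7 m.
Hydraulic radius R = A/P = 57.33 / 21.7 = 2.6419 m.

2.6419


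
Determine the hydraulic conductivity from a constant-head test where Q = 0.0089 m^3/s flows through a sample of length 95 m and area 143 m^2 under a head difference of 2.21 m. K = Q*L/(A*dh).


From K = Q*L / (A*dh):
Numerator: Q*L = 0.0089 * 95 = 0.8455.
Denominator: A*dh = 143 * 2.21 = 316.03.
K = 0.8455 / 316.03 = 0.002675 m/s.

0.002675


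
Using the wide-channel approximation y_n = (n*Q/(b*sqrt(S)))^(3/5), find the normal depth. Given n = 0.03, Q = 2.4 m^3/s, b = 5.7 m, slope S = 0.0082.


We use the wide-channel approximation y_n = (n*Q/(b*sqrt(S)))^(3/5).
sqrt(S) = sqrt(0.0082) = 0.090554.
Numerator: n*Q = 0.03 * 2.4 = 0.072.
Denominator: b*sqrt(S) = 5.7 * 0.090554 = 0.516158.
arg = 0.1395.
y_n = 0.1395^(3/5) = 0.3067 m.

0.3067


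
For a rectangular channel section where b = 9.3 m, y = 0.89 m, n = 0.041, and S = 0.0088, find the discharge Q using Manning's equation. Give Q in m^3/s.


For a rectangular channel, the cross-sectional area A = b * y = 9.3 * 0.89 = 8.28 m^2.
The wetted perimeter P = b + 2y = 9.3 + 2*0.89 = 11.08 m.
Hydraulic radius R = A/P = 8.28/11.08 = 0.747 m.
Velocity V = (1/n)*R^(2/3)*S^(1/2) = (1/0.041)*0.747^(2/3)*0.0088^(1/2) = 1.8837 m/s.
Discharge Q = A * V = 8.28 * 1.8837 = 15.591 m^3/s.

15.591


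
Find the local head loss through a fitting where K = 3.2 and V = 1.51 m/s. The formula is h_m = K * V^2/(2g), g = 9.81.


Minor loss formula: h_m = K * V^2/(2g).
V^2 = 1.51^2 = 2.2801.
V^2/(2g) = 2.2801 / 19.62 = 0.1162 m.
h_m = 3.2 * 0.1162 = 0.3719 m.

0.3719


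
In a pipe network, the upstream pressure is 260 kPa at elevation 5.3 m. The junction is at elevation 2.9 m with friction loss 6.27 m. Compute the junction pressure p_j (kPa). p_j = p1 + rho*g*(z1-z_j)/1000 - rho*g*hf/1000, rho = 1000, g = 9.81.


Junction pressure: p_j = p1 + rho*g*(z1 - z_j)/1000 - rho*g*hf/1000.
Elevation term = 1000*9.81*(5.3 - 2.9)/1000 = 23.544 kPa.
Friction term = 1000*9.81*6.27/1000 = 61.509 kPa.
p_j = 260 + 23.544 - 61.509 = 222.04 kPa.

222.04


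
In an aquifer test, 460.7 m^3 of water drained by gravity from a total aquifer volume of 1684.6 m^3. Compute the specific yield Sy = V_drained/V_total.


Specific yield Sy = Volume drained / Total volume.
Sy = 460.7 / 1684.6
   = 0.2735.

0.2735


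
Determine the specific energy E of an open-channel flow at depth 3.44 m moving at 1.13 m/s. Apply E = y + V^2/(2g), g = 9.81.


Specific energy E = y + V^2/(2g).
Velocity head = V^2/(2g) = 1.13^2 / (2*9.81) = 1.2769 / 19.62 = 0.0651 m.
E = 3.44 + 0.0651 = 3.5051 m.

3.5051


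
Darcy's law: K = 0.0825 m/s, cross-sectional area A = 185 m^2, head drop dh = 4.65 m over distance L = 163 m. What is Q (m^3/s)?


Darcy's law: Q = K * A * i, where i = dh/L.
Hydraulic gradient i = 4.65 / 163 = 0.028528.
Q = 0.0825 * 185 * 0.028528
  = 0.4354 m^3/s.

0.4354


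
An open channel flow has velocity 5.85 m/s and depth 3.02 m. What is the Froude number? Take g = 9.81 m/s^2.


The Froude number is defined as Fr = V / sqrt(g*y).
g*y = 9.81 * 3.02 = 29.6262.
sqrt(g*y) = sqrt(29.6262) = 5.443.
Fr = 5.85 / 5.443 = 1.0748.

1.0748


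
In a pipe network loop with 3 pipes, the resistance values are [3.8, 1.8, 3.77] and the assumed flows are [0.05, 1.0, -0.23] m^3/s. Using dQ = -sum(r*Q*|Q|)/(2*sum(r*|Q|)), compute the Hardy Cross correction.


Numerator terms (r*Q*|Q|): 3.8*0.05*|0.05| = 0.0095; 1.8*1.0*|1.0| = 1.8; 3.77*-0.23*|-0.23| = -0.1994.
Sum of numerator = 1.6101.
Denominator terms (r*|Q|): 3.8*|0.05| = 0.19; 1.8*|1.0| = 1.8; 3.77*|-0.23| = 0.8671.
2 * sum of denominator = 2 * 2.8571 = 5.7142.
dQ = -1.6101 / 5.7142 = -0.2818 m^3/s.

-0.2818


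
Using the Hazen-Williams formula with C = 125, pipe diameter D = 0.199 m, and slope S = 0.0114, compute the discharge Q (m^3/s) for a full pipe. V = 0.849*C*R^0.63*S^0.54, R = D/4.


For a full circular pipe, R = D/4 = 0.199/4 = 0.0498 m.
V = 0.849 * 125 * 0.0498^0.63 * 0.0114^0.54
  = 0.849 * 125 * 0.151001 * 0.089275
  = 1.4306 m/s.
Pipe area A = pi*D^2/4 = pi*0.199^2/4 = 0.0311 m^2.
Q = A * V = 0.0311 * 1.4306 = 0.0445 m^3/s.

0.0445


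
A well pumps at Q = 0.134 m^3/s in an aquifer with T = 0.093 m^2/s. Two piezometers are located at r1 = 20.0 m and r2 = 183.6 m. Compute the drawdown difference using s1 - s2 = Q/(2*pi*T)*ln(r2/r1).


Thiem equation: s1 - s2 = Q/(2*pi*T) * ln(r2/r1).
ln(r2/r1) = ln(183.6/20.0) = 2.217.
Q/(2*pi*T) = 0.134 / (2*pi*0.093) = 0.134 / 0.5843 = 0.2293.
s1 - s2 = 0.2293 * 2.217 = 0.5084 m.

0.5084


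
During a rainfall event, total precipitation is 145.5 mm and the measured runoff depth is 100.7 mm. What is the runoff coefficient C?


The runoff coefficient C = runoff depth / rainfall depth.
C = 100.7 / 145.5
  = 0.6921.

0.6921


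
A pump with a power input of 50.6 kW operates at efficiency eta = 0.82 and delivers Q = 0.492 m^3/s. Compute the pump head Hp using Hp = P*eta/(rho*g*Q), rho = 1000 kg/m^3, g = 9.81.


Pump head formula: Hp = P * eta / (rho * g * Q).
Numerator: P * eta = 50.6 * 1000 * 0.82 = 41492.0 W.
Denominator: rho * g * Q = 1000 * 9.81 * 0.492 = 4826.52.
Hp = 41492.0 / 4826.52 = 8.6 m.

8.6


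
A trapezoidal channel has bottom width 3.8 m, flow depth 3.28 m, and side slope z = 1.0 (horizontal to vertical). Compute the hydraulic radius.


For a trapezoidal section with side slope z:
A = (b + z*y)*y = (3.8 + 1.0*3.28)*3.28 = 23.222 m^2.
P = b + 2*y*sqrt(1 + z^2) = 3.8 + 2*3.28*sqrt(1 + 1.0^2) = 13.077 m.
R = A/P = 23.222 / 13.077 = 1.7758 m.

1.7758


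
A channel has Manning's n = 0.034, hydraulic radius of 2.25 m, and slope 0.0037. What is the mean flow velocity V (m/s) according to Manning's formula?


Manning's equation gives V = (1/n) * R^(2/3) * S^(1/2).
First, compute R^(2/3) = 2.25^(2/3) = 1.7171.
Next, S^(1/2) = 0.0037^(1/2) = 0.060828.
Then 1/n = 1/0.034 = 29.41.
V = 29.41 * 1.7171 * 0.060828 = 3.0719 m/s.

3.0719


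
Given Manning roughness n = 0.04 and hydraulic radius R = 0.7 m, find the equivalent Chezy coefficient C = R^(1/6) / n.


The Chezy coefficient relates to Manning's n through C = R^(1/6) / n.
R^(1/6) = 0.7^(1/6) = 0.942287.
C = 0.942287 / 0.04 = 23.56 m^(1/2)/s.

23.56


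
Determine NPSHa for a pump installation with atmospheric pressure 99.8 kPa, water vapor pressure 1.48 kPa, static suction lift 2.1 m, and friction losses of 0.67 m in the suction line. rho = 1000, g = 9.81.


NPSHa = p_atm/(rho*g) - z_s - hf_s - p_vap/(rho*g).
p_atm/(rho*g) = 99.8*1000 / (1000*9.81) = 10.173 m.
p_vap/(rho*g) = 1.48*1000 / (1000*9.81) = 0.151 m.
NPSHa = 10.173 - 2.1 - 0.67 - 0.151
      = 7.25 m.

7.25


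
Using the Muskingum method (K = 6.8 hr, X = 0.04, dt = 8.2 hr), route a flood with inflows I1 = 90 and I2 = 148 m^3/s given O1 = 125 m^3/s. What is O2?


Muskingum coefficients:
denom = 2*K*(1-X) + dt = 2*6.8*(1-0.04) + 8.2 = 21.256.
C0 = (dt - 2*K*X)/denom = (8.2 - 2*6.8*0.04)/21.256 = 0.3602.
C1 = (dt + 2*K*X)/denom = (8.2 + 2*6.8*0.04)/21.256 = 0.4114.
C2 = (2*K*(1-X) - dt)/denom = 0.2285.
O2 = C0*I2 + C1*I1 + C2*O1
   = 0.3602*148 + 0.4114*90 + 0.2285*125
   = 118.89 m^3/s.

118.89


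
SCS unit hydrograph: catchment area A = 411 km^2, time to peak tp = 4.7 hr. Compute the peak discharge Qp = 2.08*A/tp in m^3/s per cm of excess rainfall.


SCS formula: Qp = 2.08 * A / tp.
Qp = 2.08 * 411 / 4.7
   = 854.88 / 4.7
   = 181.89 m^3/s per cm.

181.89


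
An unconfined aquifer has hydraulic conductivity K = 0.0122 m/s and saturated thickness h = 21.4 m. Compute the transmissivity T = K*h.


Transmissivity is defined as T = K * h.
T = 0.0122 * 21.4
  = 0.2611 m^2/s.

0.2611


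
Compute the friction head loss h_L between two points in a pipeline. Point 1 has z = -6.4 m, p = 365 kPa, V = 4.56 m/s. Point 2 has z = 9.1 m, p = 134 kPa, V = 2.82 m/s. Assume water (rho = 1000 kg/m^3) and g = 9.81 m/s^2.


Total head at each section: H = z + p/(rho*g) + V^2/(2g).
H1 = -6.4 + 365*1000/(1000*9.81) + 4.56^2/(2*9.81)
   = -6.4 + 37.207 + 1.0598
   = 31.867 m.
H2 = 9.1 + 134*1000/(1000*9.81) + 2.82^2/(2*9.81)
   = 9.1 + 13.66 + 0.4053
   = 23.165 m.
h_L = H1 - H2 = 31.867 - 23.165 = 8.702 m.

8.702


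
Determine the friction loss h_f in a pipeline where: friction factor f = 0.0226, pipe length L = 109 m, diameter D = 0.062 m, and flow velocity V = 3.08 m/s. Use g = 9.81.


Darcy-Weisbach equation: h_f = f * (L/D) * V^2/(2g).
f * L/D = 0.0226 * 109/0.062 = 39.7323.
V^2/(2g) = 3.08^2 / (2*9.81) = 9.4864 / 19.62 = 0.4835 m.
h_f = 39.7323 * 0.4835 = 19.211 m.

19.211


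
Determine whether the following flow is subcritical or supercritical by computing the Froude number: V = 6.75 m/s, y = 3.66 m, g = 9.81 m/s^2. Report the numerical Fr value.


The Froude number is defined as Fr = V / sqrt(g*y).
g*y = 9.81 * 3.66 = 35.9046.
sqrt(g*y) = sqrt(35.9046) = 5.992.
Fr = 6.75 / 5.992 = 1.1265.
Since Fr > 1, the flow is supercritical.

1.1265


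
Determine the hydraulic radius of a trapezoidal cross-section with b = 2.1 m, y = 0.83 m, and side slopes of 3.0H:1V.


For a trapezoidal section with side slope z:
A = (b + z*y)*y = (2.1 + 3.0*0.83)*0.83 = 3.81 m^2.
P = b + 2*y*sqrt(1 + z^2) = 2.1 + 2*0.83*sqrt(1 + 3.0^2) = 7.349 m.
R = A/P = 3.81 / 7.349 = 0.5184 m.

0.5184


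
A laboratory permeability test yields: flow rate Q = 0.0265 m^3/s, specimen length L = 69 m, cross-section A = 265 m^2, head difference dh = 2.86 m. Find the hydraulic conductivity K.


From K = Q*L / (A*dh):
Numerator: Q*L = 0.0265 * 69 = 1.8285.
Denominator: A*dh = 265 * 2.86 = 757.9.
K = 1.8285 / 757.9 = 0.002413 m/s.

0.002413


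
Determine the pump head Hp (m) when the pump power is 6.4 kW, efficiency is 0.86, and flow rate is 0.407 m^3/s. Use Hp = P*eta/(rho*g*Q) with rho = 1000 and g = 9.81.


Pump head formula: Hp = P * eta / (rho * g * Q).
Numerator: P * eta = 6.4 * 1000 * 0.86 = 5504.0 W.
Denominator: rho * g * Q = 1000 * 9.81 * 0.407 = 3992.67.
Hp = 5504.0 / 3992.67 = 1.38 m.

1.38


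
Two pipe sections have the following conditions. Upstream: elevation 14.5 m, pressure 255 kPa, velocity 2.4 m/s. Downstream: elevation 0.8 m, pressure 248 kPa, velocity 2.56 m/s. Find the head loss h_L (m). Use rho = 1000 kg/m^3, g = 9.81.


Total head at each section: H = z + p/(rho*g) + V^2/(2g).
H1 = 14.5 + 255*1000/(1000*9.81) + 2.4^2/(2*9.81)
   = 14.5 + 25.994 + 0.2936
   = 40.787 m.
H2 = 0.8 + 248*1000/(1000*9.81) + 2.56^2/(2*9.81)
   = 0.8 + 25.28 + 0.334
   = 26.414 m.
h_L = H1 - H2 = 40.787 - 26.414 = 14.373 m.

14.373


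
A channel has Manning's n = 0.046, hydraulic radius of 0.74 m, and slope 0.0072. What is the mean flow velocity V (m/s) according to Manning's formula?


Manning's equation gives V = (1/n) * R^(2/3) * S^(1/2).
First, compute R^(2/3) = 0.74^(2/3) = 0.8181.
Next, S^(1/2) = 0.0072^(1/2) = 0.084853.
Then 1/n = 1/0.046 = 21.74.
V = 21.74 * 0.8181 * 0.084853 = 1.5091 m/s.

1.5091


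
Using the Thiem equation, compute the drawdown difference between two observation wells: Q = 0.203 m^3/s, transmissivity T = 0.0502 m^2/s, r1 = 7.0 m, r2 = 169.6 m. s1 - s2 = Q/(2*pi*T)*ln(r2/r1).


Thiem equation: s1 - s2 = Q/(2*pi*T) * ln(r2/r1).
ln(r2/r1) = ln(169.6/7.0) = 3.1875.
Q/(2*pi*T) = 0.203 / (2*pi*0.0502) = 0.203 / 0.3154 = 0.6436.
s1 - s2 = 0.6436 * 3.1875 = 2.0515 m.

2.0515


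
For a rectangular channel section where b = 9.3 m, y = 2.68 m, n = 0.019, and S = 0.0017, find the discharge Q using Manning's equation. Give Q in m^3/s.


For a rectangular channel, the cross-sectional area A = b * y = 9.3 * 2.68 = 24.92 m^2.
The wetted perimeter P = b + 2y = 9.3 + 2*2.68 = 14.66 m.
Hydraulic radius R = A/P = 24.92/14.66 = 1.7001 m.
Velocity V = (1/n)*R^(2/3)*S^(1/2) = (1/0.019)*1.7001^(2/3)*0.0017^(1/2) = 3.0912 m/s.
Discharge Q = A * V = 24.92 * 3.0912 = 77.045 m^3/s.

77.045


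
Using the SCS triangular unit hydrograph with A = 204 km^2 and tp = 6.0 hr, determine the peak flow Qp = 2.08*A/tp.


SCS formula: Qp = 2.08 * A / tp.
Qp = 2.08 * 204 / 6.0
   = 424.32 / 6.0
   = 70.72 m^3/s per cm.

70.72


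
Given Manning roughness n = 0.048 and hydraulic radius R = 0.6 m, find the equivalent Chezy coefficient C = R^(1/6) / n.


The Chezy coefficient relates to Manning's n through C = R^(1/6) / n.
R^(1/6) = 0.6^(1/6) = 0.918386.
C = 0.918386 / 0.048 = 19.13 m^(1/2)/s.

19.13


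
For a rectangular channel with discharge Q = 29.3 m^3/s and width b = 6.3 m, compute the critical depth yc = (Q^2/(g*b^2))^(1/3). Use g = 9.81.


Using yc = (Q^2 / (g * b^2))^(1/3):
Q^2 = 29.3^2 = 858.49.
g * b^2 = 9.81 * 6.3^2 = 9.81 * 39.69 = 389.36.
Q^2 / (g*b^2) = 858.49 / 389.36 = 2.2049.
yc = 2.2049^(1/3) = 1.3016 m.

1.3016


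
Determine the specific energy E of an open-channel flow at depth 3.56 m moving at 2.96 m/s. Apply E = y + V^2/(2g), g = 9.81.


Specific energy E = y + V^2/(2g).
Velocity head = V^2/(2g) = 2.96^2 / (2*9.81) = 8.7616 / 19.62 = 0.4466 m.
E = 3.56 + 0.4466 = 4.0066 m.

4.0066


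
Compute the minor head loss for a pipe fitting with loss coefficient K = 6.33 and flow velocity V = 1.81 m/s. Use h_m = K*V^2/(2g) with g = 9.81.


Minor loss formula: h_m = K * V^2/(2g).
V^2 = 1.81^2 = 3.2761.
V^2/(2g) = 3.2761 / 19.62 = 0.167 m.
h_m = 6.33 * 0.167 = 1.057 m.

1.057


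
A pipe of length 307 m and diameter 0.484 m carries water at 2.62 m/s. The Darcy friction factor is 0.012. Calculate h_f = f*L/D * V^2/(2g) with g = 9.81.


Darcy-Weisbach equation: h_f = f * (L/D) * V^2/(2g).
f * L/D = 0.012 * 307/0.484 = 7.6116.
V^2/(2g) = 2.62^2 / (2*9.81) = 6.8644 / 19.62 = 0.3499 m.
h_f = 7.6116 * 0.3499 = 2.663 m.

2.663


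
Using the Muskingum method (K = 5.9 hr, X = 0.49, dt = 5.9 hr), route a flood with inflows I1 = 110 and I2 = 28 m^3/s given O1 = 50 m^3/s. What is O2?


Muskingum coefficients:
denom = 2*K*(1-X) + dt = 2*5.9*(1-0.49) + 5.9 = 11.918.
C0 = (dt - 2*K*X)/denom = (5.9 - 2*5.9*0.49)/11.918 = 0.0099.
C1 = (dt + 2*K*X)/denom = (5.9 + 2*5.9*0.49)/11.918 = 0.9802.
C2 = (2*K*(1-X) - dt)/denom = 0.0099.
O2 = C0*I2 + C1*I1 + C2*O1
   = 0.0099*28 + 0.9802*110 + 0.0099*50
   = 108.59 m^3/s.

108.59


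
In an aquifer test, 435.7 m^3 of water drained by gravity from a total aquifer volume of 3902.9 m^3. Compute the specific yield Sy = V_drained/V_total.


Specific yield Sy = Volume drained / Total volume.
Sy = 435.7 / 3902.9
   = 0.1116.

0.1116


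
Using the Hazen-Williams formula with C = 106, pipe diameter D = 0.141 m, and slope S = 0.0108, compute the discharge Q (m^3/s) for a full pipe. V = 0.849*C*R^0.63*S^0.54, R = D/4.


For a full circular pipe, R = D/4 = 0.141/4 = 0.0352 m.
V = 0.849 * 106 * 0.0352^0.63 * 0.0108^0.54
  = 0.849 * 106 * 0.121537 * 0.086706
  = 0.9484 m/s.
Pipe area A = pi*D^2/4 = pi*0.141^2/4 = 0.0156 m^2.
Q = A * V = 0.0156 * 0.9484 = 0.0148 m^3/s.

0.0148


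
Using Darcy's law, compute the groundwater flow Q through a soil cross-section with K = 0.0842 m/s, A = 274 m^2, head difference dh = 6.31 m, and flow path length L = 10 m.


Darcy's law: Q = K * A * i, where i = dh/L.
Hydraulic gradient i = 6.31 / 10 = 0.631.
Q = 0.0842 * 274 * 0.631
  = 14.5577 m^3/s.

14.5577


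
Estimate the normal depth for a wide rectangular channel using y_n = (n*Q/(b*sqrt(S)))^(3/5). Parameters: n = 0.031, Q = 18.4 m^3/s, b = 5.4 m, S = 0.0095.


We use the wide-channel approximation y_n = (n*Q/(b*sqrt(S)))^(3/5).
sqrt(S) = sqrt(0.0095) = 0.097468.
Numerator: n*Q = 0.031 * 18.4 = 0.5704.
Denominator: b*sqrt(S) = 5.4 * 0.097468 = 0.526327.
arg = 1.0837.
y_n = 1.0837^(3/5) = 1.0494 m.

1.0494


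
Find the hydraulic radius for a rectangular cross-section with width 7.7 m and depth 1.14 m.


For a rectangular section:
Flow area A = b * y = 7.7 * 1.14 = 8.78 m^2.
Wetted perimeter P = b + 2y = 7.7 + 2*1.14 = 9.98 m.
Hydraulic radius R = A/P = 8.78 / 9.98 = 0.8796 m.

0.8796


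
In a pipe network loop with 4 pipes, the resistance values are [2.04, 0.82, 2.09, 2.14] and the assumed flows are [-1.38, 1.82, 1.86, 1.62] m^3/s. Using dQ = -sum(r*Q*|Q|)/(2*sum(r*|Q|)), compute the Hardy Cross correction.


Numerator terms (r*Q*|Q|): 2.04*-1.38*|-1.38| = -3.885; 0.82*1.82*|1.82| = 2.7162; 2.09*1.86*|1.86| = 7.2306; 2.14*1.62*|1.62| = 5.6162.
Sum of numerator = 11.678.
Denominator terms (r*|Q|): 2.04*|-1.38| = 2.8152; 0.82*|1.82| = 1.4924; 2.09*|1.86| = 3.8874; 2.14*|1.62| = 3.4668.
2 * sum of denominator = 2 * 11.6618 = 23.3236.
dQ = -11.678 / 23.3236 = -0.5007 m^3/s.

-0.5007


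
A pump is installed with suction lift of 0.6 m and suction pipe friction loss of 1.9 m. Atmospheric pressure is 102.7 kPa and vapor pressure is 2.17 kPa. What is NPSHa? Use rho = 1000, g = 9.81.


NPSHa = p_atm/(rho*g) - z_s - hf_s - p_vap/(rho*g).
p_atm/(rho*g) = 102.7*1000 / (1000*9.81) = 10.469 m.
p_vap/(rho*g) = 2.17*1000 / (1000*9.81) = 0.221 m.
NPSHa = 10.469 - 0.6 - 1.9 - 0.221
      = 7.75 m.

7.75


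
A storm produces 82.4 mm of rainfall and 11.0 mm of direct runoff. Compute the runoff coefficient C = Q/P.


The runoff coefficient C = runoff depth / rainfall depth.
C = 11.0 / 82.4
  = 0.1335.

0.1335


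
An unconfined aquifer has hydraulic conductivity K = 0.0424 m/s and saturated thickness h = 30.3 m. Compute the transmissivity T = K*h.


Transmissivity is defined as T = K * h.
T = 0.0424 * 30.3
  = 1.2847 m^2/s.

1.2847


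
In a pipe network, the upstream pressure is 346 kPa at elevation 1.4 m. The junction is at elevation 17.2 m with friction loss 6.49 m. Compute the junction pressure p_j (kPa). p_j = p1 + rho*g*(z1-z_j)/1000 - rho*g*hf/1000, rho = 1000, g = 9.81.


Junction pressure: p_j = p1 + rho*g*(z1 - z_j)/1000 - rho*g*hf/1000.
Elevation term = 1000*9.81*(1.4 - 17.2)/1000 = -154.998 kPa.
Friction term = 1000*9.81*6.49/1000 = 63.667 kPa.
p_j = 346 + -154.998 - 63.667 = 127.34 kPa.

127.34


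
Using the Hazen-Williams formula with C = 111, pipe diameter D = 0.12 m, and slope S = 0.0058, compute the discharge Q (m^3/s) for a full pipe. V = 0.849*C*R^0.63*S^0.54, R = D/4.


For a full circular pipe, R = D/4 = 0.12/4 = 0.03 m.
V = 0.849 * 111 * 0.03^0.63 * 0.0058^0.54
  = 0.849 * 111 * 0.109796 * 0.06198
  = 0.6413 m/s.
Pipe area A = pi*D^2/4 = pi*0.12^2/4 = 0.0113 m^2.
Q = A * V = 0.0113 * 0.6413 = 0.0073 m^3/s.

0.0073


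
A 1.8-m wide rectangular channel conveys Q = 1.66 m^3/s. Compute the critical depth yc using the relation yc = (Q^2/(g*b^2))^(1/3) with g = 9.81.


Using yc = (Q^2 / (g * b^2))^(1/3):
Q^2 = 1.66^2 = 2.76.
g * b^2 = 9.81 * 1.8^2 = 9.81 * 3.24 = 31.78.
Q^2 / (g*b^2) = 2.76 / 31.78 = 0.0868.
yc = 0.0868^(1/3) = 0.4426 m.

0.4426


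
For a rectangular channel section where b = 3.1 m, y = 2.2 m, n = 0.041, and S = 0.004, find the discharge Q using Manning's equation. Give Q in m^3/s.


For a rectangular channel, the cross-sectional area A = b * y = 3.1 * 2.2 = 6.82 m^2.
The wetted perimeter P = b + 2y = 3.1 + 2*2.2 = 7.5 m.
Hydraulic radius R = A/P = 6.82/7.5 = 0.9093 m.
Velocity V = (1/n)*R^(2/3)*S^(1/2) = (1/0.041)*0.9093^(2/3)*0.004^(1/2) = 1.4479 m/s.
Discharge Q = A * V = 6.82 * 1.4479 = 9.874 m^3/s.

9.874


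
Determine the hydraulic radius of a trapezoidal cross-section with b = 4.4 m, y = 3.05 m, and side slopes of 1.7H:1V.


For a trapezoidal section with side slope z:
A = (b + z*y)*y = (4.4 + 1.7*3.05)*3.05 = 29.234 m^2.
P = b + 2*y*sqrt(1 + z^2) = 4.4 + 2*3.05*sqrt(1 + 1.7^2) = 16.431 m.
R = A/P = 29.234 / 16.431 = 1.7792 m.

1.7792


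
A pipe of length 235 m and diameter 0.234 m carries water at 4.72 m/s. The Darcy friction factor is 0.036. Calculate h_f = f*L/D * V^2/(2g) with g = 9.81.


Darcy-Weisbach equation: h_f = f * (L/D) * V^2/(2g).
f * L/D = 0.036 * 235/0.234 = 36.1538.
V^2/(2g) = 4.72^2 / (2*9.81) = 22.2784 / 19.62 = 1.1355 m.
h_f = 36.1538 * 1.1355 = 41.052 m.

41.052


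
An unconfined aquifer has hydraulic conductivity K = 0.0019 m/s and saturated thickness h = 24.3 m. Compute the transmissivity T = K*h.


Transmissivity is defined as T = K * h.
T = 0.0019 * 24.3
  = 0.0462 m^2/s.

0.0462


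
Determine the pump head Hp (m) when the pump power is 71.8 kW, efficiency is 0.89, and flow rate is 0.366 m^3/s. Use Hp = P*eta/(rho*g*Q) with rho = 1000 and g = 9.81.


Pump head formula: Hp = P * eta / (rho * g * Q).
Numerator: P * eta = 71.8 * 1000 * 0.89 = 63902.0 W.
Denominator: rho * g * Q = 1000 * 9.81 * 0.366 = 3590.46.
Hp = 63902.0 / 3590.46 = 17.8 m.

17.8


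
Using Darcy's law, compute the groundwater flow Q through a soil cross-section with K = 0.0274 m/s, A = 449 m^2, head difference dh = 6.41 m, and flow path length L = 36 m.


Darcy's law: Q = K * A * i, where i = dh/L.
Hydraulic gradient i = 6.41 / 36 = 0.178056.
Q = 0.0274 * 449 * 0.178056
  = 2.1905 m^3/s.

2.1905


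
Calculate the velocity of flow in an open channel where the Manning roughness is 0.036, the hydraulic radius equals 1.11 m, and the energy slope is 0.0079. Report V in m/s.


Manning's equation gives V = (1/n) * R^(2/3) * S^(1/2).
First, compute R^(2/3) = 1.11^(2/3) = 1.0721.
Next, S^(1/2) = 0.0079^(1/2) = 0.088882.
Then 1/n = 1/0.036 = 27.78.
V = 27.78 * 1.0721 * 0.088882 = 2.6468 m/s.

2.6468


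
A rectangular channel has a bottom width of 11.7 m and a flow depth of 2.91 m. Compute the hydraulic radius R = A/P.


For a rectangular section:
Flow area A = b * y = 11.7 * 2.91 = 34.05 m^2.
Wetted perimeter P = b + 2y = 11.7 + 2*2.91 = 17.52 m.
Hydraulic radius R = A/P = 34.05 / 17.52 = 1.9433 m.

1.9433


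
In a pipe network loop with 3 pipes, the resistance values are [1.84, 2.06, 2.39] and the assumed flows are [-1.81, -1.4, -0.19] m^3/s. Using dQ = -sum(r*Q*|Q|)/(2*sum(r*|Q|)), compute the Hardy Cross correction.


Numerator terms (r*Q*|Q|): 1.84*-1.81*|-1.81| = -6.028; 2.06*-1.4*|-1.4| = -4.0376; 2.39*-0.19*|-0.19| = -0.0863.
Sum of numerator = -10.1519.
Denominator terms (r*|Q|): 1.84*|-1.81| = 3.3304; 2.06*|-1.4| = 2.884; 2.39*|-0.19| = 0.4541.
2 * sum of denominator = 2 * 6.6685 = 13.337.
dQ = --10.1519 / 13.337 = 0.7612 m^3/s.

0.7612


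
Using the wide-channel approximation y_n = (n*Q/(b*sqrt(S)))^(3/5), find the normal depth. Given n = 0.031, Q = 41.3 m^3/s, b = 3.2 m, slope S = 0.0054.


We use the wide-channel approximation y_n = (n*Q/(b*sqrt(S)))^(3/5).
sqrt(S) = sqrt(0.0054) = 0.073485.
Numerator: n*Q = 0.031 * 41.3 = 1.2803.
Denominator: b*sqrt(S) = 3.2 * 0.073485 = 0.235152.
arg = 5.4446.
y_n = 5.4446^(3/5) = 2.7643 m.

2.7643


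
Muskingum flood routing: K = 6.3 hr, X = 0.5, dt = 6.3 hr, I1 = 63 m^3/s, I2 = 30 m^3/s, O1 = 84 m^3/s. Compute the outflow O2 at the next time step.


Muskingum coefficients:
denom = 2*K*(1-X) + dt = 2*6.3*(1-0.5) + 6.3 = 12.6.
C0 = (dt - 2*K*X)/denom = (6.3 - 2*6.3*0.5)/12.6 = 0.0.
C1 = (dt + 2*K*X)/denom = (6.3 + 2*6.3*0.5)/12.6 = 1.0.
C2 = (2*K*(1-X) - dt)/denom = 0.0.
O2 = C0*I2 + C1*I1 + C2*O1
   = 0.0*30 + 1.0*63 + 0.0*84
   = 63.0 m^3/s.

63.0


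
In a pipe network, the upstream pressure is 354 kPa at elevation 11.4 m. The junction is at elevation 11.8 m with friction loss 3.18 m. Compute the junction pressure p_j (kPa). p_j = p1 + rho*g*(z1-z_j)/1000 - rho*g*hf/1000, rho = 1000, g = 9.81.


Junction pressure: p_j = p1 + rho*g*(z1 - z_j)/1000 - rho*g*hf/1000.
Elevation term = 1000*9.81*(11.4 - 11.8)/1000 = -3.924 kPa.
Friction term = 1000*9.81*3.18/1000 = 31.196 kPa.
p_j = 354 + -3.924 - 31.196 = 318.88 kPa.

318.88


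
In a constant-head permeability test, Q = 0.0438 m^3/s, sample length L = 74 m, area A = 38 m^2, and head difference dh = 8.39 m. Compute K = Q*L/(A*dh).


From K = Q*L / (A*dh):
Numerator: Q*L = 0.0438 * 74 = 3.2412.
Denominator: A*dh = 38 * 8.39 = 318.82.
K = 3.2412 / 318.82 = 0.010166 m/s.

0.010166


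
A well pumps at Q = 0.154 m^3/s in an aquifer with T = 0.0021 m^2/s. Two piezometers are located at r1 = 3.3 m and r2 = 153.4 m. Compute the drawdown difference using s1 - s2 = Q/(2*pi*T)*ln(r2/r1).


Thiem equation: s1 - s2 = Q/(2*pi*T) * ln(r2/r1).
ln(r2/r1) = ln(153.4/3.3) = 3.8391.
Q/(2*pi*T) = 0.154 / (2*pi*0.0021) = 0.154 / 0.0132 = 11.6714.
s1 - s2 = 11.6714 * 3.8391 = 44.8078 m.

44.8078


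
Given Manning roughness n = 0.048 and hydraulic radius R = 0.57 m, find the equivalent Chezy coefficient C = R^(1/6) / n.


The Chezy coefficient relates to Manning's n through C = R^(1/6) / n.
R^(1/6) = 0.57^(1/6) = 0.910568.
C = 0.910568 / 0.048 = 18.97 m^(1/2)/s.

18.97


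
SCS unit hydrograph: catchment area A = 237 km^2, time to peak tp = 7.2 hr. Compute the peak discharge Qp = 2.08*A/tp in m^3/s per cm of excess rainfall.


SCS formula: Qp = 2.08 * A / tp.
Qp = 2.08 * 237 / 7.2
   = 492.96 / 7.2
   = 68.47 m^3/s per cm.

68.47


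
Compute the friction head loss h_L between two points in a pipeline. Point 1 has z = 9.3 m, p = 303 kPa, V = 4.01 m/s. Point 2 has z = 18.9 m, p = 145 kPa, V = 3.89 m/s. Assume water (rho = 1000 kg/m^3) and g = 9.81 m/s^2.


Total head at each section: H = z + p/(rho*g) + V^2/(2g).
H1 = 9.3 + 303*1000/(1000*9.81) + 4.01^2/(2*9.81)
   = 9.3 + 30.887 + 0.8196
   = 41.006 m.
H2 = 18.9 + 145*1000/(1000*9.81) + 3.89^2/(2*9.81)
   = 18.9 + 14.781 + 0.7713
   = 34.452 m.
h_L = H1 - H2 = 41.006 - 34.452 = 6.554 m.

6.554


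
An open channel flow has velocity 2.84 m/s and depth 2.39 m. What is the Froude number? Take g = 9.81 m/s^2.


The Froude number is defined as Fr = V / sqrt(g*y).
g*y = 9.81 * 2.39 = 23.4459.
sqrt(g*y) = sqrt(23.4459) = 4.8421.
Fr = 2.84 / 4.8421 = 0.5865.

0.5865


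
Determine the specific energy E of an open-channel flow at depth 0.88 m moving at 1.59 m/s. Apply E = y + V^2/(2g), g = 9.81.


Specific energy E = y + V^2/(2g).
Velocity head = V^2/(2g) = 1.59^2 / (2*9.81) = 2.5281 / 19.62 = 0.1289 m.
E = 0.88 + 0.1289 = 1.0089 m.

1.0089


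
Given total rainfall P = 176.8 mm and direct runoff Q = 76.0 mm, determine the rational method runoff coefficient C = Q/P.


The runoff coefficient C = runoff depth / rainfall depth.
C = 76.0 / 176.8
  = 0.4299.

0.4299


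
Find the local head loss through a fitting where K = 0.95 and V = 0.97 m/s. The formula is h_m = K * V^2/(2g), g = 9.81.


Minor loss formula: h_m = K * V^2/(2g).
V^2 = 0.97^2 = 0.9409.
V^2/(2g) = 0.9409 / 19.62 = 0.048 m.
h_m = 0.95 * 0.048 = 0.0456 m.

0.0456


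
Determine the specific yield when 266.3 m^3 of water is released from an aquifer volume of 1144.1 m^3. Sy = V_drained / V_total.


Specific yield Sy = Volume drained / Total volume.
Sy = 266.3 / 1144.1
   = 0.2328.

0.2328


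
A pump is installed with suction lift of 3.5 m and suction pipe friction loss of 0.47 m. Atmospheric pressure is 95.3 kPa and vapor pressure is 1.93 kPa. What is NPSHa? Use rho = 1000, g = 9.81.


NPSHa = p_atm/(rho*g) - z_s - hf_s - p_vap/(rho*g).
p_atm/(rho*g) = 95.3*1000 / (1000*9.81) = 9.715 m.
p_vap/(rho*g) = 1.93*1000 / (1000*9.81) = 0.197 m.
NPSHa = 9.715 - 3.5 - 0.47 - 0.197
      = 5.55 m.

5.55
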